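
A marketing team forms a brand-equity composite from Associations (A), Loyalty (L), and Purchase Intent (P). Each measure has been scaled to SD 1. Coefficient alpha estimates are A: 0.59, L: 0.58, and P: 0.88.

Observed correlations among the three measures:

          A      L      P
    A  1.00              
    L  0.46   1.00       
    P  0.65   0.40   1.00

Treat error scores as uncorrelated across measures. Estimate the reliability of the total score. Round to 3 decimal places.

Var(A+L+P) = 3 + 2·[0.46 + 0.65 + 0.40] = 3 + 3.02 = 6.02.
With uncorrelated errors the cross-covariances are all true-score covariance, so they carry over unchanged; only the diagonal terms shrink to ρᵢσᵢ².
True-score variance = [0.59 + 0.58 + 0.88] + 3.02 = 2.05 + 3.02 = 5.07.
Reliability = 5.07 / 6.02 = 0.842.

0.842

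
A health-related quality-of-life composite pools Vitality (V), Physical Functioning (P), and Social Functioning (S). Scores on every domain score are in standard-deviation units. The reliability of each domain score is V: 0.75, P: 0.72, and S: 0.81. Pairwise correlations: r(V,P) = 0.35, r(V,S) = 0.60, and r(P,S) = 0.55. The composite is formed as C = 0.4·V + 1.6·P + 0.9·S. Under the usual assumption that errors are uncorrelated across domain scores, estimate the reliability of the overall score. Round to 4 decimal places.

0.8481

Var(C) = 0.4² + 1.6² + 0.9² + 2·[0.64·0.35 + 0.36·0.60 + 1.44·0.55] = 3.53 + 2.464 = 5.994.
Under uncorrelated errors the observed covariances equal the true-score covariances, so only the own-variance terms attenuate.
True-score variance = [0.4²·0.75 + 1.6²·0.72 + 0.9²·0.81] + 2.464 = 2.6193 + 2.464 = 5.0833.
Reliability = 5.0833 / 5.994 = 0.8481.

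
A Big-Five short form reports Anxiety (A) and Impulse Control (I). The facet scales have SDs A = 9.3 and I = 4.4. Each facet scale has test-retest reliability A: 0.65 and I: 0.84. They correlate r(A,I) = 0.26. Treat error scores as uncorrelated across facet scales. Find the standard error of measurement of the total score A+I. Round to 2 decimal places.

Var(total) = 105.85 + 21.2784 = 127.128.
True-score variance = 72.4809 + 21.2784 = 93.7593, so reliability = 0.7375.
Error variance = 127.128 − 93.7593 = 33.3691; SEM = √33.3691 = 5.78.

5.78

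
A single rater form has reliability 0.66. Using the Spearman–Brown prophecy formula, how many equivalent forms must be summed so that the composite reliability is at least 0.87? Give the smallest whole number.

4

k ≥ ρ*(1−ρ₁)/(ρ₁(1−ρ*)) = 0.87·0.34 / (0.66·0.13) = 3.448.
Smallest integer k = 4.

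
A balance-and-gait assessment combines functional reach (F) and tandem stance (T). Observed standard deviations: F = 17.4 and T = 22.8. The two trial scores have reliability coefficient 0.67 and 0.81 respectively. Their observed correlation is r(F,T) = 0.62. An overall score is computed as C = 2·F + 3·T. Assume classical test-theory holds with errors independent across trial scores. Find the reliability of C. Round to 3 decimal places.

0.854

Var(C) = 2²·17.4² + 3²·22.8² + 2·[6·17.4·22.8·0.62] = 5889.6 + 2951.6 = 8841.2.
Under uncorrelated errors the observed covariances equal the true-score covariances, so only the own-variance terms attenuate.
True-score variance = [2²·17.4²·0.67 + 3²·22.8²·0.81] + 2951.6 = 4601.03 + 2951.6 = 7552.63.
Reliability = 7552.63 / 8841.2 = 0.854.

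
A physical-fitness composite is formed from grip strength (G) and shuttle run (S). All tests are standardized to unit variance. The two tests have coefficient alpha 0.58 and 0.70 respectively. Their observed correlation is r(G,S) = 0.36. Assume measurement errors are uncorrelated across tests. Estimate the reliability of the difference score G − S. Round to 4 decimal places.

0.4375

Var(G−S) = 1 + 1 − 2·0.36 = 2 − 0.72 = 1.28.
Because errors are independent across components, Cov(Tᵢ,Tⱼ) = Cov(Xᵢ,Xⱼ); the off-diagonal part of the true-score variance is the same as above.
True-score variance = [0.58 + 0.70] − 0.72 = 1.28 − 0.72 = 0.56.
Reliability = 0.56 / 1.28 = 0.4375.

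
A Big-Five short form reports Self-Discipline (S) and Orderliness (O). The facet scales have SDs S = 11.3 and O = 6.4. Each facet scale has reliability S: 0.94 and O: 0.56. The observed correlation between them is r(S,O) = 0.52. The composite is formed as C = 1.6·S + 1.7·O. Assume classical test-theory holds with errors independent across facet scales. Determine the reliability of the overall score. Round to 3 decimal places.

Var(C) = 1.6²·11.3² + 1.7²·6.4² + 2·[2.72·11.3·6.4·0.52] = 445.261 + 204.579 = 649.84.
Because errors are independent across components, Cov(Tᵢ,Tⱼ) = Cov(Xᵢ,Xⱼ); the off-diagonal part of the true-score variance is the same as above.
True-score variance = [1.6²·11.3²·0.94 + 1.7²·6.4²·0.56] + 204.579 = 373.563 + 204.579 = 578.142.
Reliability = 578.142 / 649.84 = 0.890.

0.890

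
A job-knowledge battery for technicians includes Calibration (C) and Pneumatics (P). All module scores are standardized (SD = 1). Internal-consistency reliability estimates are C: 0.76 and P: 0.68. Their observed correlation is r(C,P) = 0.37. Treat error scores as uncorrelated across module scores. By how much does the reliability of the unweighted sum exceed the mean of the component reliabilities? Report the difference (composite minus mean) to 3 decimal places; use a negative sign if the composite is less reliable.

Var(sum) = 2 + 0.74 = 2.74; true-score variance = 1.44 + 0.74 = 2.18; composite reliability = 0.7956.
Mean component reliability = 0.7200.
Difference = 0.7956 − 0.7200 = 0.076.

0.076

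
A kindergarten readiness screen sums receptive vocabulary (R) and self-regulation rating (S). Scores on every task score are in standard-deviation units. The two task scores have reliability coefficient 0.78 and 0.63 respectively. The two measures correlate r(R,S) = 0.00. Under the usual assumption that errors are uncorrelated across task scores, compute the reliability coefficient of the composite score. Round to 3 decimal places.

Var(R+S) = 2 + 2·[0.00] = 2 + 0 = 2.
With uncorrelated errors the cross-covariances are all true-score covariance, so they carry over unchanged; only the diagonal terms shrink to ρᵢσᵢ².
True-score variance = [0.78 + 0.63] + 0 = 1.41 + 0 = 1.41.
Reliability = 1.41 / 2 = 0.705.

0.705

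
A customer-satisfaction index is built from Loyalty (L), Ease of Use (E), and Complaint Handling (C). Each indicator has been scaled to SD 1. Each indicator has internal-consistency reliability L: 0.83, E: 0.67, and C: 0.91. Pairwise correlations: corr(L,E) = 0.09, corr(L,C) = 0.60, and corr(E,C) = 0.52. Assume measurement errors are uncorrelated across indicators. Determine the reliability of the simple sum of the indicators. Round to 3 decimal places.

Var(L+E+C) = 3 + 2·[0.09 + 0.60 + 0.52] = 3 + 2.42 = 5.42.
With uncorrelated errors the cross-covariances are all true-score covariance, so they carry over unchanged; only the diagonal terms shrink to ρᵢσᵢ².
True-score variance = [0.83 + 0.67 + 0.91] + 2.42 = 2.41 + 2.42 = 4.83.
Reliability = 4.83 / 5.42 = 0.891.

0.891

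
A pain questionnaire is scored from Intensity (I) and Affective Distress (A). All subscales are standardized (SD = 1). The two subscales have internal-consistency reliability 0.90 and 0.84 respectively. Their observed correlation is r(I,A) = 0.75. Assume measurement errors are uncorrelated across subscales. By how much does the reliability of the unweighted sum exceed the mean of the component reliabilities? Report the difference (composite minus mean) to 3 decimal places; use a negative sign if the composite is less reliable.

0.056

Var(sum) = 2 + 1.5 = 3.5; true-score variance = 1.74 + 1.5 = 3.24; composite reliability = 0.9257.
Mean component reliability = 0.8700.
Difference = 0.9257 − 0.8700 = 0.056.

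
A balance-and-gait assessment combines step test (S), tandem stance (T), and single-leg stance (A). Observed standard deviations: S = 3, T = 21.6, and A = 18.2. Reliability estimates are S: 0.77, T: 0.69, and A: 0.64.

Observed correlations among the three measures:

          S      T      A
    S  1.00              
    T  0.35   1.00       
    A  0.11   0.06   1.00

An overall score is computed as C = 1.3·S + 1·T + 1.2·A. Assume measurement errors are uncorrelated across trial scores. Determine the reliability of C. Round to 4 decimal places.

0.7074

Var(C) = 1.3²·3² + 21.6² + 1.2²·18.2² + 2·[1.3·3·21.6·0.35 + 1.56·3·18.2·0.11 + 1.2·21.6·18.2·0.06] = 958.756 + 134.316 = 1093.07.
With uncorrelated errors the cross-covariances are all true-score covariance, so they carry over unchanged; only the diagonal terms shrink to ρᵢσᵢ².
True-score variance = [1.3²·3²·0.77 + 21.6²·0.69 + 1.2²·18.2²·0.64] + 134.316 = 638.909 + 134.316 = 773.225.
Reliability = 773.225 / 1093.07 = 0.7074.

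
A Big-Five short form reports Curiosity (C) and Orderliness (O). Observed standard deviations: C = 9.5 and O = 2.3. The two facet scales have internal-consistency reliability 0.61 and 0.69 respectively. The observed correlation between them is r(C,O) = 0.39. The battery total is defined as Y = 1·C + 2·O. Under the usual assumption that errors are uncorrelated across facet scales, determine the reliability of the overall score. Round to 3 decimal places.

0.713

Var(Y) = 9.5² + 2²·2.3² + 2·[2·9.5·2.3·0.39] = 111.41 + 34.086 = 145.496.
With uncorrelated errors the cross-covariances are all true-score covariance, so they carry over unchanged; only the diagonal terms shrink to ρᵢσᵢ².
True-score variance = [9.5²·0.61 + 2²·2.3²·0.69] + 34.086 = 69.6529 + 34.086 = 103.739.
Reliability = 103.739 / 145.496 = 0.713.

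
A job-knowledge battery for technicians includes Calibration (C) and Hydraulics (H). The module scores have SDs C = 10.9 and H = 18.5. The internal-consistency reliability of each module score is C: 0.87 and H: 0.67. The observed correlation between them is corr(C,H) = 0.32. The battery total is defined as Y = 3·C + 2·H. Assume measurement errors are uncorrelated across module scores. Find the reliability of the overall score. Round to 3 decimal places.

Var(Y) = 3²·10.9² + 2²·18.5² + 2·[6·10.9·18.5·0.32] = 2438.29 + 774.336 = 3212.63.
Under uncorrelated errors the observed covariances equal the true-score covariances, so only the own-variance terms attenuate.
True-score variance = [3²·10.9²·0.87 + 2²·18.5²·0.67] + 774.336 = 1847.51 + 774.336 = 2621.85.
Reliability = 2621.85 / 3212.63 = 0.816.

0.816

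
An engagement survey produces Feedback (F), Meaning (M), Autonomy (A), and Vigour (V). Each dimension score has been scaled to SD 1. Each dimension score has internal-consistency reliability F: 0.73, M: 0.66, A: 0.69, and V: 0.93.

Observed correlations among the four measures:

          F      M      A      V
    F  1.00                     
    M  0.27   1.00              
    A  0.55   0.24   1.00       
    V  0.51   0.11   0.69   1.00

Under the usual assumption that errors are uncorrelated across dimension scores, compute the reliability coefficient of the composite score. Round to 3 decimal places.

0.887

Var(F+M+A+V) = 4 + 2·[0.27 + 0.55 + 0.51 + 0.24 + 0.11 + 0.69] = 4 + 4.74 = 8.74.
Under uncorrelated errors the observed covariances equal the true-score covariances, so only the own-variance terms attenuate.
True-score variance = [0.73 + 0.66 + 0.69 + 0.93] + 4.74 = 3.01 + 4.74 = 7.75.
Reliability = 7.75 / 8.74 = 0.887.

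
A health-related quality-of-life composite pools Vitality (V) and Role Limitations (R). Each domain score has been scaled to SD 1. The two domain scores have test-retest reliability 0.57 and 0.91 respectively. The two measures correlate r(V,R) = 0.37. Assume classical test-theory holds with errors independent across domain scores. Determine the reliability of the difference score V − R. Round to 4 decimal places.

Var(V−R) = 1 + 1 − 2·0.37 = 2 − 0.74 = 1.26.
Because errors are independent across components, Cov(Tᵢ,Tⱼ) = Cov(Xᵢ,Xⱼ); the off-diagonal part of the true-score variance is the same as above.
True-score variance = [0.57 + 0.91] − 0.74 = 1.48 − 0.74 = 0.74.
Reliability = 0.74 / 1.26 = 0.5873.

0.5873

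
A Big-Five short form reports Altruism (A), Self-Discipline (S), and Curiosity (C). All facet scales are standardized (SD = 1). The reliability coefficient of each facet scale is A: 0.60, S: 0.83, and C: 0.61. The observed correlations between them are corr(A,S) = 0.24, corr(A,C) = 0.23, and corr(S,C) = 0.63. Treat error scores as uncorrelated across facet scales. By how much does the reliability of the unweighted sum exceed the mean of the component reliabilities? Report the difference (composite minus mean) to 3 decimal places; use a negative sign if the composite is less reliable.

0.135

Var(sum) = 3 + 2.2 = 5.2; true-score variance = 2.04 + 2.2 = 4.24; composite reliability = 0.8154.
Mean component reliability = 0.6800.
Difference = 0.8154 − 0.6800 = 0.135.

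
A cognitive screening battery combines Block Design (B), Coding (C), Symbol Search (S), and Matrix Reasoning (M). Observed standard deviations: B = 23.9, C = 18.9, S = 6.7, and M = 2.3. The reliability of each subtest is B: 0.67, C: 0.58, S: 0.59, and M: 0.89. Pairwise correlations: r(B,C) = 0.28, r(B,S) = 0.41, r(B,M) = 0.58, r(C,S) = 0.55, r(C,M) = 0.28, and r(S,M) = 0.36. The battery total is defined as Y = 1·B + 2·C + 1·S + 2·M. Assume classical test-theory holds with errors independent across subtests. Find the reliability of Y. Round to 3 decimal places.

0.749

Var(Y) = 23.9² + 2²·18.9² + 6.7² + 2²·2.3² + 2·[2·23.9·18.9·0.28 + 23.9·6.7·0.41 + 2·23.9·2.3·0.58 + 2·18.9·6.7·0.55 + 4·18.9·2.3·0.28 + 2·6.7·2.3·0.36] = 2066.1 + 1162.9 = 3229.
Because errors are independent across components, Cov(Tᵢ,Tⱼ) = Cov(Xᵢ,Xⱼ); the off-diagonal part of the true-score variance is the same as above.
True-score variance = [23.9²·0.67 + 2²·18.9²·0.58 + 6.7²·0.59 + 2²·2.3²·0.89] + 1162.9 = 1256.76 + 1162.9 = 2419.66.
Reliability = 2419.66 / 3229 = 0.749.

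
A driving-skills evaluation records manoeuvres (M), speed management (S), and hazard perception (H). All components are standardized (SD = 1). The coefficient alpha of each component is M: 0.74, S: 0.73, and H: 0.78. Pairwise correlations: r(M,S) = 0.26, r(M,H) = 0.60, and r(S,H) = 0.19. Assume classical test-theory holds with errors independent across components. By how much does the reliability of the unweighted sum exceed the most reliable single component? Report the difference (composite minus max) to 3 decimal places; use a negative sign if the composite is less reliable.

0.073

Var(sum) = 3 + 2.1 = 5.1; true-score variance = 2.25 + 2.1 = 4.35; composite reliability = 0.8529.
Max component reliability = 0.7800.
Difference = 0.8529 − 0.7800 = 0.073.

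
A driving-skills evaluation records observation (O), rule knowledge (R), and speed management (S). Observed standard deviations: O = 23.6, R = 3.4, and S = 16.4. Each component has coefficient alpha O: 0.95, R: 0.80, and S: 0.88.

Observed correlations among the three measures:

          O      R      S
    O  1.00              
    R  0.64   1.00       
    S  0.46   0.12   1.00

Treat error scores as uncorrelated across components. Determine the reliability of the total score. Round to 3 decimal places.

0.952

Var(O+R+S) = 23.6² + 3.4² + 16.4² + 2·[23.6·3.4·0.64 + 23.6·16.4·0.46 + 3.4·16.4·0.12] = 837.48 + 472.166 = 1309.65.
Because errors are independent across components, Cov(Tᵢ,Tⱼ) = Cov(Xᵢ,Xⱼ); the off-diagonal part of the true-score variance is the same as above.
True-score variance = [23.6²·0.95 + 3.4²·0.80 + 16.4²·0.88] + 472.166 = 775.045 + 472.166 = 1247.21.
Reliability = 1247.21 / 1309.65 = 0.952.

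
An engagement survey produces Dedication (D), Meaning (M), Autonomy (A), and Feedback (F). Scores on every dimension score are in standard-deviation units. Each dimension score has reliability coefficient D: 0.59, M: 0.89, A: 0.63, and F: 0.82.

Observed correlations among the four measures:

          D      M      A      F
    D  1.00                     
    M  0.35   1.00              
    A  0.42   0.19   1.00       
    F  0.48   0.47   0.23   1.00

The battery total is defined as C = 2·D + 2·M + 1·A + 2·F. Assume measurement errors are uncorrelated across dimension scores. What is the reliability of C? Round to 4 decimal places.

0.8815

Var(C) = 2² + 2² + 1 + 2² + 2·[4·0.35 + 2·0.42 + 4·0.48 + 2·0.19 + 4·0.47 + 2·0.23] = 13 + 13.76 = 26.76.
With uncorrelated errors the cross-covariances are all true-score covariance, so they carry over unchanged; only the diagonal terms shrink to ρᵢσᵢ².
True-score variance = [2²·0.59 + 2²·0.89 + 0.63 + 2²·0.82] + 13.76 = 9.83 + 13.76 = 23.59.
Reliability = 23.59 / 26.76 = 0.8815.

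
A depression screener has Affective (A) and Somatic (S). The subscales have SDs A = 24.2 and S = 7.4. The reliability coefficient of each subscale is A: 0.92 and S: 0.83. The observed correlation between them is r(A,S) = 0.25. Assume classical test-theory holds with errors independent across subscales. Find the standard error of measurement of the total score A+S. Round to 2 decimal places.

Var(total) = 640.4 + 89.54 = 729.94.
True-score variance = 584.24 + 89.54 = 673.78, so reliability = 0.9231.
Error variance = 729.94 − 673.78 = 56.1604; SEM = √56.1604 = 7.49.

7.49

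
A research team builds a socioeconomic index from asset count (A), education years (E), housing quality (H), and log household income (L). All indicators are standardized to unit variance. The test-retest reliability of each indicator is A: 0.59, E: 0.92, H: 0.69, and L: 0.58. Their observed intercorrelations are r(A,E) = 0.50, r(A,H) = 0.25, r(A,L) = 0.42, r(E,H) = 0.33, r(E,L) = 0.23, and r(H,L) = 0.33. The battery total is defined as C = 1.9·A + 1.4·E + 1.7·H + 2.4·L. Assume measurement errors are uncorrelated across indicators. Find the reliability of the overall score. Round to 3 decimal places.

Var(C) = 1.9² + 1.4² + 1.7² + 2.4² + 2·[2.66·0.50 + 3.23·0.25 + 4.56·0.42 + 2.38·0.33 + 3.36·0.23 + 4.08·0.33] = 14.22 + 13.9146 = 28.1346.
Because errors are independent across components, Cov(Tᵢ,Tⱼ) = Cov(Xᵢ,Xⱼ); the off-diagonal part of the true-score variance is the same as above.
True-score variance = [1.9²·0.59 + 1.4²·0.92 + 1.7²·0.69 + 2.4²·0.58] + 13.9146 = 9.268 + 13.9146 = 23.1826.
Reliability = 23.1826 / 28.1346 = 0.824.

0.824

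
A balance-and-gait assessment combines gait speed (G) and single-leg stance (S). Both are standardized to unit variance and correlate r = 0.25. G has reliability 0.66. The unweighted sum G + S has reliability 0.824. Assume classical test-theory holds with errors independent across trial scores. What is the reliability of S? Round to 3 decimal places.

0.900

Var(G+S) = 2 + 2·0.25 = 2.500.
True-score variance = ρ_G + ρ_S + 2·0.25, so 0.824 = (0.66 + ρ_S + 0.50) / 2.500.
ρ_S = 0.824·2.500 − 0.66 − 0.50 = 0.900.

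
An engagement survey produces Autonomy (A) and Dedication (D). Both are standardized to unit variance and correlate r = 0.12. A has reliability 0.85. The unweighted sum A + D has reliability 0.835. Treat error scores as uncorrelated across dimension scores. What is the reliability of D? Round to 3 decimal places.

0.780

Var(A+D) = 2 + 2·0.12 = 2.240.
True-score variance = ρ_A + ρ_D + 2·0.12, so 0.835 = (0.85 + ρ_D + 0.24) / 2.240.
ρ_D = 0.835·2.240 − 0.85 − 0.24 = 0.780.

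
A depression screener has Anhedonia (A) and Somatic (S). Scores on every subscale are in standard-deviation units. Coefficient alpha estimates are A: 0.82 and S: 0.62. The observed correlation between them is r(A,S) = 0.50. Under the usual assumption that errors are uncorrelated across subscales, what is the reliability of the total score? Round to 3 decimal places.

0.813

Var(A+S) = 2 + 2·[0.50] = 2 + 1 = 3.
With uncorrelated errors the cross-covariances are all true-score covariance, so they carry over unchanged; only the diagonal terms shrink to ρᵢσᵢ².
True-score variance = [0.82 + 0.62] + 1 = 1.44 + 1 = 2.44.
Reliability = 2.44 / 3 = 0.813.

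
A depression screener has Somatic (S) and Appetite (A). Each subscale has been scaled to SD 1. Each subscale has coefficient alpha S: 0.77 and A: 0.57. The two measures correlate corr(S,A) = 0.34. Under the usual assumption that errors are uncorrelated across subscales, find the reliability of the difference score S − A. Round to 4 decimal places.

Var(S−A) = 1 + 1 − 2·0.34 = 2 − 0.68 = 1.32.
With uncorrelated errors the cross-covariances are all true-score covariance, so they carry over unchanged; only the diagonal terms shrink to ρᵢσᵢ².
True-score variance = [0.77 + 0.57] − 0.68 = 1.34 − 0.68 = 0.66.
Reliability = 0.66 / 1.32 = 0.5000.

0.5000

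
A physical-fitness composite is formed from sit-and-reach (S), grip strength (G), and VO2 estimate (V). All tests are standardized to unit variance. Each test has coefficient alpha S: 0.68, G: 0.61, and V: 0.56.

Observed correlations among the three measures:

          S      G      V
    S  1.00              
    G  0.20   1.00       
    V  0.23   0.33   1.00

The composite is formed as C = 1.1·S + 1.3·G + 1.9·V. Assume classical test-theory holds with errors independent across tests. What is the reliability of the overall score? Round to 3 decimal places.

0.728

Var(C) = 1.1² + 1.3² + 1.9² + 2·[1.43·0.20 + 2.09·0.23 + 2.47·0.33] = 6.51 + 3.1636 = 9.6736.
With uncorrelated errors the cross-covariances are all true-score covariance, so they carry over unchanged; only the diagonal terms shrink to ρᵢσᵢ².
True-score variance = [1.1²·0.68 + 1.3²·0.61 + 1.9²·0.56] + 3.1636 = 3.8753 + 3.1636 = 7.0389.
Reliability = 7.0389 / 9.6736 = 0.728.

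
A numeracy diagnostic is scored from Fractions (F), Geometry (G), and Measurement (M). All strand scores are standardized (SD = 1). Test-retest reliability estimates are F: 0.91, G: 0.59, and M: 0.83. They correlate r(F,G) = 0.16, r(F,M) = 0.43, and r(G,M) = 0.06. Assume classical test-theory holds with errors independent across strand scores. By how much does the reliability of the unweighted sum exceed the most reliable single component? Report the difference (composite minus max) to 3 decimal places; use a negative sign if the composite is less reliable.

-0.066

Var(sum) = 3 + 1.3 = 4.3; true-score variance = 2.33 + 1.3 = 3.63; composite reliability = 0.8442.
Max component reliability = 0.9100.
Difference = 0.8442 − 0.9100 = -0.066.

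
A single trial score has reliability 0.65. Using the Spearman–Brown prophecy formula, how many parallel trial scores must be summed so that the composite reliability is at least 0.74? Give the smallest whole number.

2

k ≥ ρ*(1−ρ₁)/(ρ₁(1−ρ*)) = 0.74·0.35 / (0.65·0.26) = 1.533.
Smallest integer k = 2.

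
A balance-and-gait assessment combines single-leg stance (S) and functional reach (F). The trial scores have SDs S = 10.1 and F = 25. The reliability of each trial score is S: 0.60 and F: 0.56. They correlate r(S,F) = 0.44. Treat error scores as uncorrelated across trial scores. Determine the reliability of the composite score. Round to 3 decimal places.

0.667

Var(S+F) = 10.1² + 25² + 2·[10.1·25·0.44] = 727.01 + 222.2 = 949.21.
With uncorrelated errors the cross-covariances are all true-score covariance, so they carry over unchanged; only the diagonal terms shrink to ρᵢσᵢ².
True-score variance = [10.1²·0.60 + 25²·0.56] + 222.2 = 411.206 + 222.2 = 633.406.
Reliability = 633.406 / 949.21 = 0.667.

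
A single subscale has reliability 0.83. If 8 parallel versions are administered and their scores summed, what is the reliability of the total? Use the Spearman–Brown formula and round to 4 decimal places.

0.9750

ρ_k = kρ / (1 + (k−1)ρ) = 8·0.83 / (1 + 7·0.83) = 6.640 / 6.810 = 0.9750.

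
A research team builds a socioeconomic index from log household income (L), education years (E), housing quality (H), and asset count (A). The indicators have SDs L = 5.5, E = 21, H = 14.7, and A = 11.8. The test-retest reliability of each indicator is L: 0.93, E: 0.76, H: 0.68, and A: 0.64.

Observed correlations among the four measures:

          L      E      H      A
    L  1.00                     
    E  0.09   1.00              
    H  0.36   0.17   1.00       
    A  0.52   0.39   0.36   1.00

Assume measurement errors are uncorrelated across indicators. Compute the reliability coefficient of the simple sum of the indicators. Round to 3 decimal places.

0.837

Var(L+E+H+A) = 5.5² + 21² + 14.7² + 11.8² + 2·[5.5·21·0.09 + 5.5·14.7·0.36 + 5.5·11.8·0.52 + 21·14.7·0.17 + 21·11.8·0.39 + 14.7·11.8·0.36] = 826.58 + 569.631 = 1396.21.
Under uncorrelated errors the observed covariances equal the true-score covariances, so only the own-variance terms attenuate.
True-score variance = [5.5²·0.93 + 21²·0.76 + 14.7²·0.68 + 11.8²·0.64] + 569.631 = 599.347 + 569.631 = 1168.98.
Reliability = 1168.98 / 1396.21 = 0.837.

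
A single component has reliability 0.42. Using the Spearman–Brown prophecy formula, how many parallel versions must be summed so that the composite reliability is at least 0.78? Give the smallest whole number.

k ≥ ρ*(1−ρ₁)/(ρ₁(1−ρ*)) = 0.78·0.58 / (0.42·0.22) = 4.896.
Smallest integer k = 5.

5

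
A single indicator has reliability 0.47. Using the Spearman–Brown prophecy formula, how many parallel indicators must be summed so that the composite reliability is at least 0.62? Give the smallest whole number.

k ≥ ρ*(1−ρ₁)/(ρ₁(1−ρ*)) = 0.62·0.53 / (0.47·0.38) = 1.840.
Smallest integer k = 2.

2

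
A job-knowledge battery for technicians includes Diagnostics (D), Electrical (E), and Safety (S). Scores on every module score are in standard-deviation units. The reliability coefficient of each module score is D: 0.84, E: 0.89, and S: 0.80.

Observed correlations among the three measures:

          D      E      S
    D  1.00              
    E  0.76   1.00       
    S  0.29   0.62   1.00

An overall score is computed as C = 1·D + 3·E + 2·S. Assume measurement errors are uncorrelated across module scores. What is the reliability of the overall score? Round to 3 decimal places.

Var(C) = 1 + 3² + 2² + 2·[3·0.76 + 2·0.29 + 6·0.62] = 14 + 13.16 = 27.16.
Under uncorrelated errors the observed covariances equal the true-score covariances, so only the own-variance terms attenuate.
True-score variance = [0.84 + 3²·0.89 + 2²·0.80] + 13.16 = 12.05 + 13.16 = 25.21.
Reliability = 25.21 / 27.16 = 0.928.

0.928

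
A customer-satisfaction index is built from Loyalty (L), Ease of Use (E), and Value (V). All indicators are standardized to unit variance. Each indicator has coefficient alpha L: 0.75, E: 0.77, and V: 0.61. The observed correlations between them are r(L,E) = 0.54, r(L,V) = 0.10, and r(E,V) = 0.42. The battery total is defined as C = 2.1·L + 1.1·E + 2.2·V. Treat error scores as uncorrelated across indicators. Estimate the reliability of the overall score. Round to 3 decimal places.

0.795

Var(C) = 2.1² + 1.1² + 2.2² + 2·[2.31·0.54 + 4.62·0.10 + 2.42·0.42] = 10.46 + 5.4516 = 15.9116.
With uncorrelated errors the cross-covariances are all true-score covariance, so they carry over unchanged; only the diagonal terms shrink to ρᵢσᵢ².
True-score variance = [2.1²·0.75 + 1.1²·0.77 + 2.2²·0.61] + 5.4516 = 7.1916 + 5.4516 = 12.6432.
Reliability = 12.6432 / 15.9116 = 0.795.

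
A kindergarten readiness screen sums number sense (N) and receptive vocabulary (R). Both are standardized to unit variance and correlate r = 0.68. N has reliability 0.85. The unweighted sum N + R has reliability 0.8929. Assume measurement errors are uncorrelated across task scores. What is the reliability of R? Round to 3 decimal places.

Var(N+R) = 2 + 2·0.68 = 3.360.
True-score variance = ρ_N + ρ_R + 2·0.68, so 0.8929 = (0.85 + ρ_R + 1.36) / 3.360.
ρ_R = 0.8929·3.360 − 0.85 − 1.36 = 0.790.

0.790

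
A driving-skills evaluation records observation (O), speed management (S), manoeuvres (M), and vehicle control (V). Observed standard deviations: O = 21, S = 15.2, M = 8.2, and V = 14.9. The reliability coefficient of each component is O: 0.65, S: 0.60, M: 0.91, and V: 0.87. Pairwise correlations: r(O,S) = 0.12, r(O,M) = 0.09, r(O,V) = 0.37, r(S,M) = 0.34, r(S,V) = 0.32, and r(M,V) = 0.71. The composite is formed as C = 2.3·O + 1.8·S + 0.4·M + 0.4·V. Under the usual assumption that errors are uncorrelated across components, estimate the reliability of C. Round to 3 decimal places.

0.711

Var(C) = 2.3²·21² + 1.8²·15.2² + 0.4²·8.2² + 0.4²·14.9² + 2·[4.14·21·15.2·0.12 + 0.92·21·8.2·0.09 + 0.92·21·14.9·0.37 + 0.72·15.2·8.2·0.34 + 0.72·15.2·14.9·0.32 + 0.16·8.2·14.9·0.71] = 3127.74 + 751.841 = 3879.58.
Because errors are independent across components, Cov(Tᵢ,Tⱼ) = Cov(Xᵢ,Xⱼ); the off-diagonal part of the true-score variance is the same as above.
True-score variance = [2.3²·21²·0.65 + 1.8²·15.2²·0.60 + 0.4²·8.2²·0.91 + 0.4²·14.9²·0.87] + 751.841 = 2006.21 + 751.841 = 2758.05.
Reliability = 2758.05 / 3879.58 = 0.711.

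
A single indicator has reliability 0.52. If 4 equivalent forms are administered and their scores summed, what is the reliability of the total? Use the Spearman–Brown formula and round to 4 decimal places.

ρ_k = kρ / (1 + (k−1)ρ) = 4·0.52 / (1 + 3·0.52) = 2.080 / 2.560 = 0.8125.

0.8125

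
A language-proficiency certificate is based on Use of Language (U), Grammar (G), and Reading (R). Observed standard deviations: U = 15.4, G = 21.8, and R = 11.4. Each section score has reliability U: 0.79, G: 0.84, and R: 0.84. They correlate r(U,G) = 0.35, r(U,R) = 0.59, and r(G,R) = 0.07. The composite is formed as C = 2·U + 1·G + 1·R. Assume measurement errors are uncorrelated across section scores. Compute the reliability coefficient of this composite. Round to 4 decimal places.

0.8803

Var(C) = 2²·15.4² + 21.8² + 11.4² + 2·[2·15.4·21.8·0.35 + 2·15.4·11.4·0.59 + 21.8·11.4·0.07] = 1553.84 + 919.122 = 2472.96.
Because errors are independent across components, Cov(Tᵢ,Tⱼ) = Cov(Xᵢ,Xⱼ); the off-diagonal part of the true-score variance is the same as above.
True-score variance = [2²·15.4²·0.79 + 21.8²·0.84 + 11.4²·0.84] + 919.122 = 1257.79 + 919.122 = 2176.92.
Reliability = 2176.92 / 2472.96 = 0.8803.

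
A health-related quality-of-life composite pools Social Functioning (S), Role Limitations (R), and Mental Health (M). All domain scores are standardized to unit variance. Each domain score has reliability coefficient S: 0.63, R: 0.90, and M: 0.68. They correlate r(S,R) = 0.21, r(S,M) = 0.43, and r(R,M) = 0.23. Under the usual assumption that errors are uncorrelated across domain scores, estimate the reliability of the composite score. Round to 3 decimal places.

Var(S+R+M) = 3 + 2·[0.21 + 0.43 + 0.23] = 3 + 1.74 = 4.74.
With uncorrelated errors the cross-covariances are all true-score covariance, so they carry over unchanged; only the diagonal terms shrink to ρᵢσᵢ².
True-score variance = [0.63 + 0.90 + 0.68] + 1.74 = 2.21 + 1.74 = 3.95.
Reliability = 3.95 / 4.74 = 0.833.

0.833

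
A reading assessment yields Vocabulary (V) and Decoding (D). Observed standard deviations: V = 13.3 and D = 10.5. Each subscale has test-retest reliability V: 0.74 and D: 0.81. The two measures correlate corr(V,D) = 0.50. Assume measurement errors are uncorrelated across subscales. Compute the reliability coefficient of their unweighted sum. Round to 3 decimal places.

Var(V+D) = 13.3² + 10.5² + 2·[13.3·10.5·0.50] = 287.14 + 139.65 = 426.79.
Under uncorrelated errors the observed covariances equal the true-score covariances, so only the own-variance terms attenuate.
True-score variance = [13.3²·0.74 + 10.5²·0.81] + 139.65 = 220.201 + 139.65 = 359.851.
Reliability = 359.851 / 426.79 = 0.843.

0.843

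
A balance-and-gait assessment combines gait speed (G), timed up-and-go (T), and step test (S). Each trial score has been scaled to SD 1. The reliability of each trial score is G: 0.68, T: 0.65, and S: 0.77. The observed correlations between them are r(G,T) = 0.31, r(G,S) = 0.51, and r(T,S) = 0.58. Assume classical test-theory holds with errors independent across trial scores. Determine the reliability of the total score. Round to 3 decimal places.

0.845

Var(G+T+S) = 3 + 2·[0.31 + 0.51 + 0.58] = 3 + 2.8 = 5.8.
Under uncorrelated errors the observed covariances equal the true-score covariances, so only the own-variance terms attenuate.
True-score variance = [0.68 + 0.65 + 0.77] + 2.8 = 2.1 + 2.8 = 4.9.
Reliability = 4.9 / 5.8 = 0.845.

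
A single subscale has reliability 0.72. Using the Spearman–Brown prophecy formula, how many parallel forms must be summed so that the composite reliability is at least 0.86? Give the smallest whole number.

3

k ≥ ρ*(1−ρ₁)/(ρ₁(1−ρ*)) = 0.86·0.28 / (0.72·0.14) = 2.389.
Smallest integer k = 3.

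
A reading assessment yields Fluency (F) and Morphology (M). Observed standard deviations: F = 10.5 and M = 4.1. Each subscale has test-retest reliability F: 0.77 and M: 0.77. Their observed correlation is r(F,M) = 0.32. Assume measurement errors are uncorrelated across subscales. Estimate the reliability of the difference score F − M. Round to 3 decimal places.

Var(F−M) = 10.5² + 4.1² − 2·10.5·4.1·0.32 = 127.06 − 27.552 = 99.508.
With uncorrelated errors the cross-covariances are all true-score covariance, so they carry over unchanged; only the diagonal terms shrink to ρᵢσᵢ².
True-score variance = [10.5²·0.77 + 4.1²·0.77] − 27.552 = 97.8362 − 27.552 = 70.2842.
Reliability = 70.2842 / 99.508 = 0.706.

0.706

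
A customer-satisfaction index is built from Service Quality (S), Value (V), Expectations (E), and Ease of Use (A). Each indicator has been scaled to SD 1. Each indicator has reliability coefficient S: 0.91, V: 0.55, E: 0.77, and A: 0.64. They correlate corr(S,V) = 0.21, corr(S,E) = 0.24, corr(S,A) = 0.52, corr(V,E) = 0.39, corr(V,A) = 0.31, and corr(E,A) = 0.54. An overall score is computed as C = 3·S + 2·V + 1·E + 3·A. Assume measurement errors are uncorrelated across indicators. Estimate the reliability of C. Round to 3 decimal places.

Var(C) = 3² + 2² + 1 + 3² + 2·[6·0.21 + 3·0.24 + 9·0.52 + 2·0.39 + 6·0.31 + 3·0.54] = 23 + 21.84 = 44.84.
Because errors are independent across components, Cov(Tᵢ,Tⱼ) = Cov(Xᵢ,Xⱼ); the off-diagonal part of the true-score variance is the same as above.
True-score variance = [3²·0.91 + 2²·0.55 + 0.77 + 3²·0.64] + 21.84 = 16.92 + 21.84 = 38.76.
Reliability = 38.76 / 44.84 = 0.864.

0.864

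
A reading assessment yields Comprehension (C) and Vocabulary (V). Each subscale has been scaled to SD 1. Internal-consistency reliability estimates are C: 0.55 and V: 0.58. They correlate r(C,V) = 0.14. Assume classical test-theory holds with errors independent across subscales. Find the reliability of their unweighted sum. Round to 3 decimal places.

Var(C+V) = 2 + 2·[0.14] = 2 + 0.28 = 2.28.
Under uncorrelated errors the observed covariances equal the true-score covariances, so only the own-variance terms attenuate.
True-score variance = [0.55 + 0.58] + 0.28 = 1.13 + 0.28 = 1.41.
Reliability = 1.41 / 2.28 = 0.618.

0.618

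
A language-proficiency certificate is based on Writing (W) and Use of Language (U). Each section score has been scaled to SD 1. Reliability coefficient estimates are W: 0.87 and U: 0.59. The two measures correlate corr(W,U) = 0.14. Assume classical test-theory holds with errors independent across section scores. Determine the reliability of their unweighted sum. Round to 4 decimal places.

0.7632

Var(W+U) = 2 + 2·[0.14] = 2 + 0.28 = 2.28.
Under uncorrelated errors the observed covariances equal the true-score covariances, so only the own-variance terms attenuate.
True-score variance = [0.87 + 0.59] + 0.28 = 1.46 + 0.28 = 1.74.
Reliability = 1.74 / 2.28 = 0.7632.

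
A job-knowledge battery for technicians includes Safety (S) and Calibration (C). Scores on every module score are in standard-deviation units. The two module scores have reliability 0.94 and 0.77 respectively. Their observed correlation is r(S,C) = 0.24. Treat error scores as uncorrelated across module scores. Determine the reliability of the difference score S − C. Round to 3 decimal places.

Var(S−C) = 1 + 1 − 2·0.24 = 2 − 0.48 = 1.52.
Because errors are independent across components, Cov(Tᵢ,Tⱼ) = Cov(Xᵢ,Xⱼ); the off-diagonal part of the true-score variance is the same as above.
True-score variance = [0.94 + 0.77] − 0.48 = 1.71 − 0.48 = 1.23.
Reliability = 1.23 / 1.52 = 0.809.

0.809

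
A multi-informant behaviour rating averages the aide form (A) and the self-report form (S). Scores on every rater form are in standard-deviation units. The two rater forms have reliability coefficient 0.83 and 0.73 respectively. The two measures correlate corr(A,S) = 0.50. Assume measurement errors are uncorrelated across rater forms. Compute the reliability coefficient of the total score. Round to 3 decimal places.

0.853

Var(A+S) = 2 + 2·[0.50] = 2 + 1 = 3.
Under uncorrelated errors the observed covariances equal the true-score covariances, so only the own-variance terms attenuate.
True-score variance = [0.83 + 0.73] + 1 = 1.56 + 1 = 2.56.
Reliability = 2.56 / 3 = 0.853.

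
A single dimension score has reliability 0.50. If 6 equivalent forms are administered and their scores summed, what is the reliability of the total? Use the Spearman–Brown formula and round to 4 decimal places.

ρ_k = kρ / (1 + (k−1)ρ) = 6·0.50 / (1 + 5·0.50) = 3.000 / 3.500 = 0.8571.

0.8571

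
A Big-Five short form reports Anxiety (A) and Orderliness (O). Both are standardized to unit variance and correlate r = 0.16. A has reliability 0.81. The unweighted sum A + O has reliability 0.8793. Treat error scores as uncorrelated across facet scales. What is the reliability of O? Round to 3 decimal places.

0.910

Var(A+O) = 2 + 2·0.16 = 2.320.
True-score variance = ρ_A + ρ_O + 2·0.16, so 0.8793 = (0.81 + ρ_O + 0.32) / 2.320.
ρ_O = 0.8793·2.320 − 0.81 − 0.32 = 0.910.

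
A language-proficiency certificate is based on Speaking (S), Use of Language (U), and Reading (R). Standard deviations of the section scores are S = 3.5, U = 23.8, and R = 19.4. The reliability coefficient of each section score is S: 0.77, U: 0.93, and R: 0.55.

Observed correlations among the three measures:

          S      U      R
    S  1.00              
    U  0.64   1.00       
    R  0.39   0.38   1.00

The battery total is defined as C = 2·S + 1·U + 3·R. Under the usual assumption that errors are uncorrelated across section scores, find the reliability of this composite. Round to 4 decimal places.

Var(C) = 2²·3.5² + 23.8² + 3²·19.4² + 2·[2·3.5·23.8·0.64 + 6·3.5·19.4·0.39 + 3·23.8·19.4·0.38] = 4002.68 + 1583.74 = 5586.42.
Under uncorrelated errors the observed covariances equal the true-score covariances, so only the own-variance terms attenuate.
True-score variance = [2²·3.5²·0.77 + 23.8²·0.93 + 3²·19.4²·0.55] + 1583.74 = 2427.5 + 1583.74 = 4011.24.
Reliability = 4011.24 / 5586.42 = 0.7180.

0.7180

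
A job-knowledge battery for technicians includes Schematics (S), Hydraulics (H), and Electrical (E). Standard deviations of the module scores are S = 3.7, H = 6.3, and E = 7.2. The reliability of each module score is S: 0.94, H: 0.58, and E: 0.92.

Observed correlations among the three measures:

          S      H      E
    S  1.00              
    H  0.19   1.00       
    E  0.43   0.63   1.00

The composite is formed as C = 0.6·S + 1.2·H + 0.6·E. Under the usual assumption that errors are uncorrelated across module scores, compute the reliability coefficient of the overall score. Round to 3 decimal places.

Var(C) = 0.6²·3.7² + 1.2²·6.3² + 0.6²·7.2² + 2·[0.72·3.7·6.3·0.19 + 0.36·3.7·7.2·0.43 + 0.72·6.3·7.2·0.63] = 80.7444 + 55.776 = 136.52.
Under uncorrelated errors the observed covariances equal the true-score covariances, so only the own-variance terms attenuate.
True-score variance = [0.6²·3.7²·0.94 + 1.2²·6.3²·0.58 + 0.6²·7.2²·0.92] + 55.776 = 54.9512 + 55.776 = 110.727.
Reliability = 110.727 / 136.52 = 0.811.

0.811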